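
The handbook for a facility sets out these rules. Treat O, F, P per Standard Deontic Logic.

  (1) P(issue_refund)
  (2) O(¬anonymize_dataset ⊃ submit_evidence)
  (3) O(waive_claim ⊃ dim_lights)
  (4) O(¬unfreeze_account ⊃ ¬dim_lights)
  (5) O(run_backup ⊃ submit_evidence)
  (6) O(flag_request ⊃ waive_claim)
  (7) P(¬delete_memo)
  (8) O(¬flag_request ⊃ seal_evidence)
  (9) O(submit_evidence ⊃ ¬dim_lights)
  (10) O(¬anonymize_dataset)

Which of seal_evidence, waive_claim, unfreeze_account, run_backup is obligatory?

seal_evidence

Premise 10 gives O(¬anonymize_dataset).
From O(¬anonymize_dataset) and premise 2, O(¬anonymize_dataset ⊃ submit_evidence), we obtain O(submit_evidence).
Applying K to premise 9 (O(submit_evidence ⊃ ¬dim_lights)) and O(submit_evidence) yields O(¬dim_lights).
The contrapositive of premise 3 (O(waive_claim ⊃ dim_lights)) is O(¬dim_lights ⊃ ¬waive_claim), and O(¬dim_lights) is already established, so O(¬waive_claim).
Premise 6, O(flag_request ⊃ waive_claim), contraposes to O(¬waive_claim ⊃ ¬flag_request); with O(¬waive_claim) we get O(¬flag_request).
Premise 8 is O(¬flag_request ⊃ seal_evidence); since O(¬flag_request), deontic closure gives O(seal_evidence).
So O(seal_evidence) holds — seal_evidence is obligatory. None of the other listed options is made obligatory by any chain of premises.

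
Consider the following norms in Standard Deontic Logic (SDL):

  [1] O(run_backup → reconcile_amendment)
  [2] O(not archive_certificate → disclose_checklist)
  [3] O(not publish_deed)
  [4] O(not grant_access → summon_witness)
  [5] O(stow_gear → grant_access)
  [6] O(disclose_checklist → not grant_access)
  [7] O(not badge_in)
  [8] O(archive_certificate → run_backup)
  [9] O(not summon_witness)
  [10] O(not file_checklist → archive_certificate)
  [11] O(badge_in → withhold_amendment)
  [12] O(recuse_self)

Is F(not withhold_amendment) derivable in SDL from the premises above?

Premise 11 is O(badge_in → withhold_amendment), but O(badge_in) is not derivable from the premises, so it does not yield O(withhold_amendment).
No other premise forces O(withhold_amendment). An ideal world satisfying every premise can still have not withhold_amendment true, so F(not withhold_amendment) is not derivable.

No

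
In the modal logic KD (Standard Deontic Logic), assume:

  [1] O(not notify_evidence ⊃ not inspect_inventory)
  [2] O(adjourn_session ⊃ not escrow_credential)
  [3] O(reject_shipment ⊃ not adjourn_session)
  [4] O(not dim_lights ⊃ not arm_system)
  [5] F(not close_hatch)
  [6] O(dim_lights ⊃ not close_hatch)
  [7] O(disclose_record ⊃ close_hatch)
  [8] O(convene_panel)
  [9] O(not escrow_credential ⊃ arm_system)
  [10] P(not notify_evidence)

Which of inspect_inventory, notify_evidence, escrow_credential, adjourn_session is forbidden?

adjourn_session

Premise 5, F(not close_hatch), is equivalent to O(close_hatch).
Premise 6 is O(dim_lights ⊃ not close_hatch); contrapositively O(close_hatch ⊃ not dim_lights). Since O(close_hatch) holds, K gives O(not dim_lights).
Premise 4 is O(not dim_lights ⊃ not arm_system); since O(not dim_lights), deontic closure gives O(not arm_system).
Premise 9, O(not escrow_credential ⊃ arm_system), contraposes to O(not arm_system ⊃ escrow_credential); with O(not arm_system) we get O(escrow_credential).
Premise 2 is O(adjourn_session ⊃ not escrow_credential); contrapositively O(escrow_credential ⊃ not adjourn_session). Since O(escrow_credential) holds, K gives O(not adjourn_session).
So O(not adjourn_session) holds, i.e. adjourn_session is forbidden. None of the other listed options is forbidden under the premises.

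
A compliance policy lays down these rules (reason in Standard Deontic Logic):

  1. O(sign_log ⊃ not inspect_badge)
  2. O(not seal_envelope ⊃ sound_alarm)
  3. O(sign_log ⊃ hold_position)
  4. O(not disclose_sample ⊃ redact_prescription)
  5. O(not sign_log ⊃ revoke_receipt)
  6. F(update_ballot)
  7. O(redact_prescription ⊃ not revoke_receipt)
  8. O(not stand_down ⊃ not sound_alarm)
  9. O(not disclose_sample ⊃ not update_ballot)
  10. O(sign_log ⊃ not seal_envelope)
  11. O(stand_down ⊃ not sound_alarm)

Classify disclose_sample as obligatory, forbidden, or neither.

By case analysis on stand_down: premise 11 gives O(stand_down ⊃ not sound_alarm) and premise 8 gives O(not stand_down ⊃ not sound_alarm), so O(not sound_alarm) either way.
Premise 2, O(not seal_envelope ⊃ sound_alarm), contraposes to O(not sound_alarm ⊃ seal_envelope); with O(not sound_alarm) we get O(seal_envelope).
Premise 10, O(sign_log ⊃ not seal_envelope), contraposes to O(seal_envelope ⊃ not sign_log); with O(seal_envelope) we get O(not sign_log).
Applying K to premise 5 (O(not sign_log ⊃ revoke_receipt)) and O(not sign_log) yields O(revoke_receipt).
Premise 7 is O(redact_prescription ⊃ not revoke_receipt); contrapositively O(revoke_receipt ⊃ not redact_prescription). Since O(revoke_receipt) holds, K gives O(not redact_prescription).
The contrapositive of premise 4 (O(not disclose_sample ⊃ redact_prescription)) is O(not redact_prescription ⊃ disclose_sample), and O(not redact_prescription) is already established, so O(disclose_sample).
Premises 1, 3, 6, 9 do not contribute to this derivation.
Hence disclose_sample is obligatory.

Obligatory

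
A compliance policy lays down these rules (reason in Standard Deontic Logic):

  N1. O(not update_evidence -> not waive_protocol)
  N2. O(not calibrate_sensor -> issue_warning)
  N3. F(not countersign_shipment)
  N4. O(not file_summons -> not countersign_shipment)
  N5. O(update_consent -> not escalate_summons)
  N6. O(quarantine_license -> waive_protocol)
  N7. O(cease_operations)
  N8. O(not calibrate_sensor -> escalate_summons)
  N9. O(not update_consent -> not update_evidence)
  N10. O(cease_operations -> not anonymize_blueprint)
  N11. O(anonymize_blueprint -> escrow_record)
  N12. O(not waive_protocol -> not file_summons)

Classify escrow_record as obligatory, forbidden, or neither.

Premise 11 is O(anonymize_blueprint -> escrow_record), but O(anonymize_blueprint) is not derivable from the premises, so it does not yield O(escrow_record).
No premise or chain of K-axiom applications forces O(escrow_record), and none forces O(not escrow_record). So escrow_record is neither obligatory nor forbidden under these norms.

Neither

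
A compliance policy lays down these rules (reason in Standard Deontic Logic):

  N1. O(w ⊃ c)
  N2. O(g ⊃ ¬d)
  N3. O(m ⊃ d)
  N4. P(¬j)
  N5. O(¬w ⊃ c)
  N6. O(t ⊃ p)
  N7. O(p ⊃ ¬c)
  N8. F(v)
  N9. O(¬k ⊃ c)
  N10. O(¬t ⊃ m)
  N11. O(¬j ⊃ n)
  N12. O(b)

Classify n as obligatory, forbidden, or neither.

Neither

Premise 11 is O(¬j ⊃ n), but O(¬j) is not derivable from the premises (the permission P(¬j) asserts only ¬O(j), not O(¬j)), so it does not yield O(n).
No premise or chain of K-axiom applications forces O(n), and none forces O(¬n). So n is neither obligatory nor forbidden under these norms.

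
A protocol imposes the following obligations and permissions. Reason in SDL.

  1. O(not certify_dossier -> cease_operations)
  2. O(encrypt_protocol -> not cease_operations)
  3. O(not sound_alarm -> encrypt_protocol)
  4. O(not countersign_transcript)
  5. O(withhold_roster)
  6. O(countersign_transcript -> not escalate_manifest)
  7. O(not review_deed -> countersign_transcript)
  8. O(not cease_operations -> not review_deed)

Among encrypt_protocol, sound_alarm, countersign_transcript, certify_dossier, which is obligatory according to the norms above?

Premise 4 gives O(not countersign_transcript).
Premise 7 is O(not review_deed -> countersign_transcript); contrapositively O(not countersign_transcript -> review_deed). Since O(not countersign_transcript) holds, K gives O(review_deed).
Premise 8 is O(not cease_operations -> not review_deed); contrapositively O(review_deed -> cease_operations). Since O(review_deed) holds, K gives O(cease_operations).
The contrapositive of premise 2 (O(encrypt_protocol -> not cease_operations)) is O(cease_operations -> not encrypt_protocol), and O(cease_operations) is already established, so O(not encrypt_protocol).
Premise 3 is O(not sound_alarm -> encrypt_protocol); contrapositively O(not encrypt_protocol -> sound_alarm). Since O(not encrypt_protocol) holds, K gives O(sound_alarm).
So O(sound_alarm) holds — sound_alarm is obligatory. None of the other listed options is made obligatory by any chain of premises.

sound_alarm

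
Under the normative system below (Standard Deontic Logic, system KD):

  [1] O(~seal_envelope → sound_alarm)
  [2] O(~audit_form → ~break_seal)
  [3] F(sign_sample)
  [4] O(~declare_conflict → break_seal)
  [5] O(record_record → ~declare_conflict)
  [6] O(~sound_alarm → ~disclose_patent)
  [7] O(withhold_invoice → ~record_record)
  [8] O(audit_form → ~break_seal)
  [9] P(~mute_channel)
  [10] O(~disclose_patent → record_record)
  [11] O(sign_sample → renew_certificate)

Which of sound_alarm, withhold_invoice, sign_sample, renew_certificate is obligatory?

Premises 8 and 2 cover both cases: O(audit_form → ~break_seal) and O(~audit_form → ~break_seal). Since audit_form ∨ ~audit_form is a tautology, O(~break_seal) follows.
The contrapositive of premise 4 (O(~declare_conflict → break_seal)) is O(~break_seal → declare_conflict), and O(~break_seal) is already established, so O(declare_conflict).
The contrapositive of premise 5 (O(record_record → ~declare_conflict)) is O(declare_conflict → ~record_record), and O(declare_conflict) is already established, so O(~record_record).
Premise 10 is O(~disclose_patent → record_record); contrapositively O(~record_record → disclose_patent). Since O(~record_record) holds, K gives O(disclose_patent).
Premise 6 is O(~sound_alarm → ~disclose_patent); contrapositively O(disclose_patent → sound_alarm). Since O(disclose_patent) holds, K gives O(sound_alarm).
So O(sound_alarm) holds — sound_alarm is obligatory. None of the other listed options is made obligatory by any chain of premises.

sound_alarm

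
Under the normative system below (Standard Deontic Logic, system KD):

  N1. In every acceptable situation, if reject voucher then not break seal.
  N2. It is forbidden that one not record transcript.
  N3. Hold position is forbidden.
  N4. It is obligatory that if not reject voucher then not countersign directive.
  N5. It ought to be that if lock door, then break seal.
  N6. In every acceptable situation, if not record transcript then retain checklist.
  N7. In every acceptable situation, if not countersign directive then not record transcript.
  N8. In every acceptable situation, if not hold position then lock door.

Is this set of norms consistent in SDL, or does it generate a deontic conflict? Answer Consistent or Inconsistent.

Premise 2, F(¬record_transcript), is equivalent to O(record_transcript).
The contrapositive of premise 7 (O(¬countersign_directive → ¬record_transcript)) is O(record_transcript → countersign_directive), and O(record_transcript) is already established, so O(countersign_directive).
Premise 4 is O(¬reject_voucher → ¬countersign_directive); contrapositively O(countersign_directive → reject_voucher). Since O(countersign_directive) holds, K gives O(reject_voucher).
With premise 1, O(reject_voucher → ¬break_seal), the K-axiom yields O(¬break_seal).
Premise 5, O(lock_door → break_seal), contraposes to O(¬break_seal → ¬lock_door); with O(¬break_seal) we get O(¬lock_door).
Premise 8, O(¬hold_position → lock_door), contraposes to O(¬lock_door → hold_position); with O(¬lock_door) we get O(hold_position).
But premise 3, F(hold_position), means O(¬hold_position).
We now have both O(hold_position) and O(¬hold_position) — hold_position is simultaneously obligatory and forbidden, violating the D-axiom.

Inconsistent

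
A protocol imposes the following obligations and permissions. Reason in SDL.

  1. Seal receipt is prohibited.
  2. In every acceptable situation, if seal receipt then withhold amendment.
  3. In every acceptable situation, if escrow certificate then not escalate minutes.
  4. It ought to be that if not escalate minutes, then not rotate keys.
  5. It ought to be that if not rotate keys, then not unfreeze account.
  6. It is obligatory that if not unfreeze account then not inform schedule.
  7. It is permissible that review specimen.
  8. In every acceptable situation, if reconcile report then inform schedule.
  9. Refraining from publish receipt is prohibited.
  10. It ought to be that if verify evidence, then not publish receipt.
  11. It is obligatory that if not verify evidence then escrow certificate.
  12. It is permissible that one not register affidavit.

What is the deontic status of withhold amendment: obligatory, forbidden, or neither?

Premise 2 is O(seal_receipt → withhold_amendment), but O(seal_receipt) is not derivable from the premises, so it does not yield O(withhold_amendment).
No premise or chain of K-axiom applications forces O(withhold_amendment), and none forces O(¬withhold_amendment). So withhold_amendment is neither obligatory nor forbidden under these norms.

Neither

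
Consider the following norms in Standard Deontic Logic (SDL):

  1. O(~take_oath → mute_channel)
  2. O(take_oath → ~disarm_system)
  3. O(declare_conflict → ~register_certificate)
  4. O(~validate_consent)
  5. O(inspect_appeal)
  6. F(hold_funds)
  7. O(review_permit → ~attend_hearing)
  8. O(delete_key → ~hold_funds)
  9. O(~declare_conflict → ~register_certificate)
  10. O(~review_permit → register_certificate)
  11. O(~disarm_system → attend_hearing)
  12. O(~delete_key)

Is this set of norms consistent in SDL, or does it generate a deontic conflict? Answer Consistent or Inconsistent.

Premise 8 is O(delete_key → ~hold_funds); even if O(~hold_funds) held, inferring O(delete_key) would be affirming the consequent — invalid.
So O(delete_key) is not derivable, and the apparent clash with O(~delete_key) does not arise.
A world satisfying every obligation exists (e.g. attend_hearing=false, declare_conflict=false, delete_key=false, disarm_system=true, hold_funds=false, inspect_appeal=true, mute_channel=true, register_certificate=false, review_permit=true, take_oath=false, validate_consent=false); no atom is both obligatory and forbidden, so the set is consistent.

Consistent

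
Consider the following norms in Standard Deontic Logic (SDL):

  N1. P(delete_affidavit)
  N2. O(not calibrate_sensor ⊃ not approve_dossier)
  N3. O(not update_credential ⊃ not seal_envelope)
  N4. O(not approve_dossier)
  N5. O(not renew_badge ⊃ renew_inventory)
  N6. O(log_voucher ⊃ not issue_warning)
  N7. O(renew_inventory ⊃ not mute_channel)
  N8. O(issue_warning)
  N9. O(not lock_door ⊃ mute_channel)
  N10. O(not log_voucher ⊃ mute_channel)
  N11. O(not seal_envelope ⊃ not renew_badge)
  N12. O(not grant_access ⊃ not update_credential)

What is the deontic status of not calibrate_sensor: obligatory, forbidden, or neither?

Neither

Premise 2 is O(not calibrate_sensor ⊃ not approve_dossier); even if O(not approve_dossier) held, inferring O(not calibrate_sensor) would be affirming the consequent — invalid.
No premise or chain of K-axiom applications forces O(not calibrate_sensor), and none forces O(calibrate_sensor). So not calibrate_sensor is neither obligatory nor forbidden under these norms.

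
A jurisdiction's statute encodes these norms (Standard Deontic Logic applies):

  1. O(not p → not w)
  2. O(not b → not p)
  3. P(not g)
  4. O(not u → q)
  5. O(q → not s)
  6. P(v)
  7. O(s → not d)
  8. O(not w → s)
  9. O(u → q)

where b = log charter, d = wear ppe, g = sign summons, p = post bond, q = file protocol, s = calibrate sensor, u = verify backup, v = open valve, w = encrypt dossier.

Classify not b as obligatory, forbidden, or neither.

Forbidden

By case analysis on not u: premise 4 gives O(not u → q) and premise 9 gives O(u → q), so O(q) either way.
From O(q) and premise 5, O(q → not s), we obtain O(not s).
Premise 8 is O(not w → s); contrapositively O(not s → w). Since O(not s) holds, K gives O(w).
Premise 1, O(not p → not w), contraposes to O(w → p); with O(w) we get O(p).
Premise 2 is O(not b → not p); contrapositively O(p → b). Since O(p) holds, K gives O(b).
Premises 3, 6, 7 do not contribute to this derivation.
Thus O(b), which is F(not b): not b is forbidden.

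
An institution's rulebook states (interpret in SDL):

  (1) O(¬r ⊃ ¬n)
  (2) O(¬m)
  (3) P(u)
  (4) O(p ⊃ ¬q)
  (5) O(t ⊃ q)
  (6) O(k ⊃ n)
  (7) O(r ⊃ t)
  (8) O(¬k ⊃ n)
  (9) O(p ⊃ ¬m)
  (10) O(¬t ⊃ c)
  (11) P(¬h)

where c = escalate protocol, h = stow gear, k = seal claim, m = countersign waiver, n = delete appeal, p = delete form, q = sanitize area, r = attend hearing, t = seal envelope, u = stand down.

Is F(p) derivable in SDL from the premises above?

Premises 8 and 6 cover both cases: O(¬k ⊃ n) and O(k ⊃ n). Since ¬k ∨ k is a tautology, O(n) follows.
Premise 1, O(¬r ⊃ ¬n), contraposes to O(n ⊃ r); with O(n) we get O(r).
From O(r) and premise 7, O(r ⊃ t), we obtain O(t).
From O(t) and premise 5, O(t ⊃ q), we obtain O(q).
Premise 4 is O(p ⊃ ¬q); contrapositively O(q ⊃ ¬p). Since O(q) holds, K gives O(¬p).
Premises 2, 3, 9, 10, 11 do not contribute to this derivation.
So O(¬p) holds, i.e. F(p). The claim follows.

Yes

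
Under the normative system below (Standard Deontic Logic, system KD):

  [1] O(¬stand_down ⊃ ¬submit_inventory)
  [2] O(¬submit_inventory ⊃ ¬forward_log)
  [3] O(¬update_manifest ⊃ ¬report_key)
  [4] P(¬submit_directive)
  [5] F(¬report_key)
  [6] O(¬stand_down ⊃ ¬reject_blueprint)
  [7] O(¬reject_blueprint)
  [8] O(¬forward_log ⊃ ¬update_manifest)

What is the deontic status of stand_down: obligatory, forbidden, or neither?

Obligatory

F(¬report_key) at premise 5 means O(report_key).
The contrapositive of premise 3 (O(¬update_manifest ⊃ ¬report_key)) is O(report_key ⊃ update_manifest), and O(report_key) is already established, so O(update_manifest).
Premise 8, O(¬forward_log ⊃ ¬update_manifest), contraposes to O(update_manifest ⊃ forward_log); with O(update_manifest) we get O(forward_log).
The contrapositive of premise 2 (O(¬submit_inventory ⊃ ¬forward_log)) is O(forward_log ⊃ submit_inventory), and O(forward_log) is already established, so O(submit_inventory).
Premise 1, O(¬stand_down ⊃ ¬submit_inventory), contraposes to O(submit_inventory ⊃ stand_down); with O(submit_inventory) we get O(stand_down).
Premises 4, 6, 7 do not contribute to this derivation.
Hence stand_down is obligatory.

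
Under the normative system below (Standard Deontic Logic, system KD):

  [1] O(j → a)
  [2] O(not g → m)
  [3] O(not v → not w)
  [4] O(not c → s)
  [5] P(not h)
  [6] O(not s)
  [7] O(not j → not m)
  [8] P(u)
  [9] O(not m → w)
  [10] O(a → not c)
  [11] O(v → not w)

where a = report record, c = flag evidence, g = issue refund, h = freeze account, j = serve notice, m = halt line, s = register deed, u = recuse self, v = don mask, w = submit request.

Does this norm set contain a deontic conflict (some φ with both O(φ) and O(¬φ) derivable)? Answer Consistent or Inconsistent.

Premises 3 and 11 are O(not v → not w) and O(v → not w); every ideal world satisfies not v or v, so in either case not w holds — hence O(not w).
Premise 9 is O(not m → w); contrapositively O(not w → m). Since O(not w) holds, K gives O(m).
The contrapositive of premise 7 (O(not j → not m)) is O(m → j), and O(m) is already established, so O(j).
Applying K to premise 1 (O(j → a)) and O(j) yields O(a).
With premise 10, O(a → not c), the K-axiom yields O(not c).
Premise 4 is O(not c → s); since O(not c), deontic closure gives O(s).
Yet premise 6 states O(not s).
We now have both O(s) and O(not s) — s is simultaneously obligatory and forbidden, violating the D-axiom.

Inconsistent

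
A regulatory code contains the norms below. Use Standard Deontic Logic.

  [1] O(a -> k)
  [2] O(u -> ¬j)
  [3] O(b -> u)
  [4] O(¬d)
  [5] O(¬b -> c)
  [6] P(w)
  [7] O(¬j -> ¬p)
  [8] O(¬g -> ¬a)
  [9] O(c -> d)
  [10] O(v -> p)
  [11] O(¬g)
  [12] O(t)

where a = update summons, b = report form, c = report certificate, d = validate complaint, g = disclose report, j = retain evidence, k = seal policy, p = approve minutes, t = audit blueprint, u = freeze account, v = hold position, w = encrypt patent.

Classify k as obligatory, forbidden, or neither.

Premise 1 is O(a -> k), but O(a) is not derivable from the premises, so it does not yield O(k).
No premise or chain of K-axiom applications forces O(k), and none forces O(¬k). So k is neither obligatory nor forbidden under these norms.

Neither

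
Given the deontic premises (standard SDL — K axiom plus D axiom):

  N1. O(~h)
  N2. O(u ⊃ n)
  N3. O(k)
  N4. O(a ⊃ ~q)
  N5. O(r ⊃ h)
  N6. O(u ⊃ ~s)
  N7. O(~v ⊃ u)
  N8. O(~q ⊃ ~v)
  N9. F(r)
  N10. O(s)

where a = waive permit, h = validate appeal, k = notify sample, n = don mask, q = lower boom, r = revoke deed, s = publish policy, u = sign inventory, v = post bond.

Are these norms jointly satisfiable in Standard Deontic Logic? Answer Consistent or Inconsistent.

Consistent

Premise 5 is O(r ⊃ h), but O(r) is not derivable from the premises, so it does not yield O(h).
So O(h) is not derivable, and the apparent clash with O(~h) does not arise.
A world satisfying every obligation exists (e.g. a=false, h=false, k=true, n=false, q=true, r=false, s=true, u=false, v=true); no atom is both obligatory and forbidden, so the set is consistent.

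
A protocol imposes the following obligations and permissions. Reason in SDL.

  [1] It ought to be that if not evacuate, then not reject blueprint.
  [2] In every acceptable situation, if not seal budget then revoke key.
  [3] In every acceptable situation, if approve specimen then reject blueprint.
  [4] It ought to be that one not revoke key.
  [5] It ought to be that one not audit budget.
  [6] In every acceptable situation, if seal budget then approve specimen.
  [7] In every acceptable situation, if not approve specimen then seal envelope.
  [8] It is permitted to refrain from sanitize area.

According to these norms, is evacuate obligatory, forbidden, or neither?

Obligatory

Premise 4 states O(¬revoke_key) outright.
Premise 2, O(¬seal_budget → revoke_key), contraposes to O(¬revoke_key → seal_budget); with O(¬revoke_key) we get O(seal_budget).
From O(seal_budget) and premise 6, O(seal_budget → approve_specimen), we obtain O(approve_specimen).
From O(approve_specimen) and premise 3, O(approve_specimen → reject_blueprint), we obtain O(reject_blueprint).
Premise 1 is O(¬evacuate → ¬reject_blueprint); contrapositively O(reject_blueprint → evacuate). Since O(reject_blueprint) holds, K gives O(evacuate).
Premises 5, 7, 8 do not contribute to this derivation.
Hence evacuate is obligatory.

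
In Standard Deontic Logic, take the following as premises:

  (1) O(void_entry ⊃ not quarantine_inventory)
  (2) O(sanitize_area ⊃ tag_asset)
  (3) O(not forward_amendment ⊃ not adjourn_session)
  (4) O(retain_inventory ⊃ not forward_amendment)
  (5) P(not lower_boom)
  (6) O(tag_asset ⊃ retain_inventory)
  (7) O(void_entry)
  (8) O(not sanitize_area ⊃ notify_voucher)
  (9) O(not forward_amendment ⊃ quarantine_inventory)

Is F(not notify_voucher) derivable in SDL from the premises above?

Premise 7 states O(void_entry) outright.
Premise 1 is O(void_entry ⊃ not quarantine_inventory); since O(void_entry), deontic closure gives O(not quarantine_inventory).
The contrapositive of premise 9 (O(not forward_amendment ⊃ quarantine_inventory)) is O(not quarantine_inventory ⊃ forward_amendment), and O(not quarantine_inventory) is already established, so O(forward_amendment).
The contrapositive of premise 4 (O(retain_inventory ⊃ not forward_amendment)) is O(forward_amendment ⊃ not retain_inventory), and O(forward_amendment) is already established, so O(not retain_inventory).
Premise 6 is O(tag_asset ⊃ retain_inventory); contrapositively O(not retain_inventory ⊃ not tag_asset). Since O(not retain_inventory) holds, K gives O(not tag_asset).
Premise 2 is O(sanitize_area ⊃ tag_asset); contrapositively O(not tag_asset ⊃ not sanitize_area). Since O(not tag_asset) holds, K gives O(not sanitize_area).
Premise 8 is O(not sanitize_area ⊃ notify_voucher); since O(not sanitize_area), deontic closure gives O(notify_voucher).
Premises 3, 5 do not contribute to this derivation.
So O(notify_voucher) holds, i.e. F(not notify_voucher). The claim follows.

Yes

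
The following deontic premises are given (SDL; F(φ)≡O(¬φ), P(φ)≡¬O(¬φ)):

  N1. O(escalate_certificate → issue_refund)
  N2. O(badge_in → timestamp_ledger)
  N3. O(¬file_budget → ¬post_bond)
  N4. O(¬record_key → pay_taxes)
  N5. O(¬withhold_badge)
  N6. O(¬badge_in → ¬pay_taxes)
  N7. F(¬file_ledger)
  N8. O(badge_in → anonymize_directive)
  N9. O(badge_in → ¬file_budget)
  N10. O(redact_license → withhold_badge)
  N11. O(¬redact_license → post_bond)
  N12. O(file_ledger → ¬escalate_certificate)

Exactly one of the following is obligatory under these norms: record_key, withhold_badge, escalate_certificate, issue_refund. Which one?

record_key

Premise 5 states O(¬withhold_badge) outright.
Premise 10, O(redact_license → withhold_badge), contraposes to O(¬withhold_badge → ¬redact_license); with O(¬withhold_badge) we get O(¬redact_license).
From O(¬redact_license) and premise 11, O(¬redact_license → post_bond), we obtain O(post_bond).
The contrapositive of premise 3 (O(¬file_budget → ¬post_bond)) is O(post_bond → file_budget), and O(post_bond) is already established, so O(file_budget).
The contrapositive of premise 9 (O(badge_in → ¬file_budget)) is O(file_budget → ¬badge_in), and O(file_budget) is already established, so O(¬badge_in).
Applying K to premise 6 (O(¬badge_in → ¬pay_taxes)) and O(¬badge_in) yields O(¬pay_taxes).
Premise 4 is O(¬record_key → pay_taxes); contrapositively O(¬pay_taxes → record_key). Since O(¬pay_taxes) holds, K gives O(record_key).
So O(record_key) holds — record_key is obligatory. None of the other listed options is made obligatory by any chain of premises.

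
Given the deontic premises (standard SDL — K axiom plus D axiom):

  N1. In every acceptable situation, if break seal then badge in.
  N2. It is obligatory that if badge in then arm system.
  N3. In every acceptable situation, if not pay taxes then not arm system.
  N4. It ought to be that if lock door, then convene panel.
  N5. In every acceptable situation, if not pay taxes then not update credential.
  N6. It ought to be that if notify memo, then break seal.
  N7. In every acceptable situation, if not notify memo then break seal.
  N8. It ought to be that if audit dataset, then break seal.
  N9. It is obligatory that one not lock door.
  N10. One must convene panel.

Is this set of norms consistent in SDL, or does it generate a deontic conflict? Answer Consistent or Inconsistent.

Premise 4 is O(lock_door → convene_panel); even if O(convene_panel) held, inferring O(lock_door) would be affirming the consequent — invalid.
So O(lock_door) is not derivable, and the apparent clash with O(¬lock_door) does not arise.
A world satisfying every obligation exists (e.g. arm_system=true, audit_dataset=false, badge_in=true, break_seal=true, convene_panel=true, lock_door=false, notify_memo=false, pay_taxes=true, update_credential=false); no atom is both obligatory and forbidden, so the set is consistent.

Consistent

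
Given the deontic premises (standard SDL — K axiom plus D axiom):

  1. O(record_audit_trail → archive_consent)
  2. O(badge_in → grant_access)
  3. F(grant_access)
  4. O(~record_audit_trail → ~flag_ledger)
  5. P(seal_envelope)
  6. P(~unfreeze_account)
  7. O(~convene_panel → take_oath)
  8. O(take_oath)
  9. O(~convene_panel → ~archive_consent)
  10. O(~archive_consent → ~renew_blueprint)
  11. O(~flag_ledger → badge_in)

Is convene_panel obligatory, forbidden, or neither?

Obligatory

F(grant_access) at premise 3 means O(~grant_access).
Premise 2, O(badge_in → grant_access), contraposes to O(~grant_access → ~badge_in); with O(~grant_access) we get O(~badge_in).
Premise 11 is O(~flag_ledger → badge_in); contrapositively O(~badge_in → flag_ledger). Since O(~badge_in) holds, K gives O(flag_ledger).
The contrapositive of premise 4 (O(~record_audit_trail → ~flag_ledger)) is O(flag_ledger → record_audit_trail), and O(flag_ledger) is already established, so O(record_audit_trail).
From O(record_audit_trail) and premise 1, O(record_audit_trail → archive_consent), we obtain O(archive_consent).
Premise 9, O(~convene_panel → ~archive_consent), contraposes to O(archive_consent → convene_panel); with O(archive_consent) we get O(convene_panel).
Premises 5, 6, 7, 8, 10 do not contribute to this derivation.
Hence convene_panel is obligatory.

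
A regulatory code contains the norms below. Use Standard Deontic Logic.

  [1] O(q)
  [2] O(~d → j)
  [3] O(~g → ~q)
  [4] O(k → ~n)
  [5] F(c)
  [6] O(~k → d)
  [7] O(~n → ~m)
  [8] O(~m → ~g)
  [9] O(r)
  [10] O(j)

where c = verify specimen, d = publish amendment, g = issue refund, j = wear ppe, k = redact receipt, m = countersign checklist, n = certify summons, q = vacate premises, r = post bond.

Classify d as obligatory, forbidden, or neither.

Obligatory

Premise 1 gives O(q).
Premise 3, O(~g → ~q), contraposes to O(q → g); with O(q) we get O(g).
Premise 8 is O(~m → ~g); contrapositively O(g → m). Since O(g) holds, K gives O(m).
The contrapositive of premise 7 (O(~n → ~m)) is O(m → n), and O(m) is already established, so O(n).
Premise 4 is O(k → ~n); contrapositively O(n → ~k). Since O(n) holds, K gives O(~k).
With premise 6, O(~k → d), the K-axiom yields O(d).
Premises 2, 5, 9, 10 do not contribute to this derivation.
Hence d is obligatory.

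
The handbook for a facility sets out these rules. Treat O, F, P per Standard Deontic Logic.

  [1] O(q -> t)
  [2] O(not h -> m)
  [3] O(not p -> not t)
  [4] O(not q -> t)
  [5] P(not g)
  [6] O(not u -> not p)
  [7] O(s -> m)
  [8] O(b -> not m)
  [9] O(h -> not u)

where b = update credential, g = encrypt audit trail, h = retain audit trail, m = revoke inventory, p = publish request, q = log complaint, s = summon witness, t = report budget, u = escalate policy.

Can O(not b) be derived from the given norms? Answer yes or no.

Yes

By case analysis on q: premise 1 gives O(q -> t) and premise 4 gives O(not q -> t), so O(t) either way.
Premise 3 is O(not p -> not t); contrapositively O(t -> p). Since O(t) holds, K gives O(p).
The contrapositive of premise 6 (O(not u -> not p)) is O(p -> u), and O(p) is already established, so O(u).
Premise 9, O(h -> not u), contraposes to O(u -> not h); with O(u) we get O(not h).
From O(not h) and premise 2, O(not h -> m), we obtain O(m).
The contrapositive of premise 8 (O(b -> not m)) is O(m -> not b), and O(m) is already established, so O(not b).
Premises 5, 7 do not contribute to this derivation.
So O(not b) follows.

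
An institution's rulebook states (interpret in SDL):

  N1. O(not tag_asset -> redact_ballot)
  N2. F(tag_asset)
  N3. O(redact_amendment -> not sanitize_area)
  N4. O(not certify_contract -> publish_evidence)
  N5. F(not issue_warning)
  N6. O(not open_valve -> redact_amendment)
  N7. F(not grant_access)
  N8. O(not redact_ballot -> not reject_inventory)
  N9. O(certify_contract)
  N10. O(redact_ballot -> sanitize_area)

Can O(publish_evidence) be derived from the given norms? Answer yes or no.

Premise 4 is O(not certify_contract -> publish_evidence), but O(not certify_contract) is not derivable from the premises, so it does not yield O(publish_evidence).
No other premise forces O(publish_evidence). An ideal world satisfying every premise can still have publish_evidence false, so O(publish_evidence) is not derivable.

No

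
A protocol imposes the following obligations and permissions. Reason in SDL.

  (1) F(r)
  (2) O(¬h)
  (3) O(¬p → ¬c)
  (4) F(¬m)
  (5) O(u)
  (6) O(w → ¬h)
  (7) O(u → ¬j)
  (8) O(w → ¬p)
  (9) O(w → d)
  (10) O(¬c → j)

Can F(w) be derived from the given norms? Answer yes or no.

Premise 5 gives O(u).
From O(u) and premise 7, O(u → ¬j), we obtain O(¬j).
Premise 10, O(¬c → j), contraposes to O(¬j → c); with O(¬j) we get O(c).
Premise 3 is O(¬p → ¬c); contrapositively O(c → p). Since O(c) holds, K gives O(p).
Premise 8 is O(w → ¬p); contrapositively O(p → ¬w). Since O(p) holds, K gives O(¬w).
Premises 1, 2, 4, 6, 9 do not contribute to this derivation.
So O(¬w) holds, i.e. F(w). The claim follows.

Yes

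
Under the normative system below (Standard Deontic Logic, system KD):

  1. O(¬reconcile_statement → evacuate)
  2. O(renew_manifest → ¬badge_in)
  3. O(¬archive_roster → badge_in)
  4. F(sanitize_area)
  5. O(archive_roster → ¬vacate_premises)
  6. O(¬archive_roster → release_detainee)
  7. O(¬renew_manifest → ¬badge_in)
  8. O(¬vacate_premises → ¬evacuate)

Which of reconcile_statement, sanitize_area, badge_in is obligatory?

reconcile_statement

Premises 7 and 2 are O(¬renew_manifest → ¬badge_in) and O(renew_manifest → ¬badge_in); every ideal world satisfies ¬renew_manifest or renew_manifest, so in either case ¬badge_in holds — hence O(¬badge_in).
The contrapositive of premise 3 (O(¬archive_roster → badge_in)) is O(¬badge_in → archive_roster), and O(¬badge_in) is already established, so O(archive_roster).
With premise 5, O(archive_roster → ¬vacate_premises), the K-axiom yields O(¬vacate_premises).
With premise 8, O(¬vacate_premises → ¬evacuate), the K-axiom yields O(¬evacuate).
Premise 1, O(¬reconcile_statement → evacuate), contraposes to O(¬evacuate → reconcile_statement); with O(¬evacuate) we get O(reconcile_statement).
So O(reconcile_statement) holds — reconcile_statement is obligatory. None of the other listed options is made obligatory by any chain of premises.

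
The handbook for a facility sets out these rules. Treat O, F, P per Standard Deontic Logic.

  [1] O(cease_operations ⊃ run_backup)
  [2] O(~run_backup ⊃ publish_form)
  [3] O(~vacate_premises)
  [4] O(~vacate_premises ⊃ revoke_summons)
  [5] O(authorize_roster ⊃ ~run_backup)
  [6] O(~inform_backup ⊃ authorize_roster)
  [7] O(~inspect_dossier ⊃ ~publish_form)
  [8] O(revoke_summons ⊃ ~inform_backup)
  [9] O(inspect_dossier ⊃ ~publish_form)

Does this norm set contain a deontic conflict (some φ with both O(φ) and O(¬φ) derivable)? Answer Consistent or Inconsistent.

Inconsistent

Premises 7 and 9 cover both cases: O(~inspect_dossier ⊃ ~publish_form) and O(inspect_dossier ⊃ ~publish_form). Since ~inspect_dossier ∨ inspect_dossier is a tautology, O(~publish_form) follows.
The contrapositive of premise 2 (O(~run_backup ⊃ publish_form)) is O(~publish_form ⊃ run_backup), and O(~publish_form) is already established, so O(run_backup).
Premise 5, O(authorize_roster ⊃ ~run_backup), contraposes to O(run_backup ⊃ ~authorize_roster); with O(run_backup) we get O(~authorize_roster).
The contrapositive of premise 6 (O(~inform_backup ⊃ authorize_roster)) is O(~authorize_roster ⊃ inform_backup), and O(~authorize_roster) is already established, so O(inform_backup).
Premise 8, O(revoke_summons ⊃ ~inform_backup), contraposes to O(inform_backup ⊃ ~revoke_summons); with O(inform_backup) we get O(~revoke_summons).
Premise 4, O(~vacate_premises ⊃ revoke_summons), contraposes to O(~revoke_summons ⊃ vacate_premises); with O(~revoke_summons) we get O(vacate_premises).
However, premise 3 gives O(~vacate_premises).
We now have both O(vacate_premises) and O(~vacate_premises) — vacate_premises is simultaneously obligatory and forbidden, violating the D-axiom.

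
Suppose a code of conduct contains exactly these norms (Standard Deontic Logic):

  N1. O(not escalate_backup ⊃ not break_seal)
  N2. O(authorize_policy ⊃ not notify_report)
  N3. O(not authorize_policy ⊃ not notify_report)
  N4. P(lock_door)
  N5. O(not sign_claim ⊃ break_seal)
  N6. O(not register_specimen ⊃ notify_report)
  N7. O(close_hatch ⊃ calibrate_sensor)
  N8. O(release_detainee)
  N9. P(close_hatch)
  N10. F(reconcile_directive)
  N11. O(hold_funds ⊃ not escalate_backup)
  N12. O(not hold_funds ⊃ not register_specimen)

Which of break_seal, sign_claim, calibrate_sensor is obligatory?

sign_claim

By case analysis on authorize_policy: premise 2 gives O(authorize_policy ⊃ not notify_report) and premise 3 gives O(not authorize_policy ⊃ not notify_report), so O(not notify_report) either way.
The contrapositive of premise 6 (O(not register_specimen ⊃ notify_report)) is O(not notify_report ⊃ register_specimen), and O(not notify_report) is already established, so O(register_specimen).
The contrapositive of premise 12 (O(not hold_funds ⊃ not register_specimen)) is O(register_specimen ⊃ hold_funds), and O(register_specimen) is already established, so O(hold_funds).
Applying K to premise 11 (O(hold_funds ⊃ not escalate_backup)) and O(hold_funds) yields O(not escalate_backup).
From O(not escalate_backup) and premise 1, O(not escalate_backup ⊃ not break_seal), we obtain O(not break_seal).
The contrapositive of premise 5 (O(not sign_claim ⊃ break_seal)) is O(not break_seal ⊃ sign_claim), and O(not break_seal) is already established, so O(sign_claim).
So O(sign_claim) holds — sign_claim is obligatory. None of the other listed options is made obligatory by any chain of premises.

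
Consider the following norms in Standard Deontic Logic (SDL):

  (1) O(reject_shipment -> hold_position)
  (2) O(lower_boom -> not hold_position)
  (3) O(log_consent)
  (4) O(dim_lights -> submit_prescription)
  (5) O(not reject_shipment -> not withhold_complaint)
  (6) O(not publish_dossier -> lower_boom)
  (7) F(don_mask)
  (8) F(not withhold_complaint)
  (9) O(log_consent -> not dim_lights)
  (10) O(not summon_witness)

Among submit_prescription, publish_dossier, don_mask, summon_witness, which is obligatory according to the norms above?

Premise 8 is F(not withhold_complaint), i.e. O(withhold_complaint).
The contrapositive of premise 5 (O(not reject_shipment -> not withhold_complaint)) is O(withhold_complaint -> reject_shipment), and O(withhold_complaint) is already established, so O(reject_shipment).
From O(reject_shipment) and premise 1, O(reject_shipment -> hold_position), we obtain O(hold_position).
Premise 2 is O(lower_boom -> not hold_position); contrapositively O(hold_position -> not lower_boom). Since O(hold_position) holds, K gives O(not lower_boom).
Premise 6, O(not publish_dossier -> lower_boom), contraposes to O(not lower_boom -> publish_dossier); with O(not lower_boom) we get O(publish_dossier).
So O(publish_dossier) holds — publish_dossier is obligatory. None of the other listed options is made obligatory by any chain of premises.

publish_dossier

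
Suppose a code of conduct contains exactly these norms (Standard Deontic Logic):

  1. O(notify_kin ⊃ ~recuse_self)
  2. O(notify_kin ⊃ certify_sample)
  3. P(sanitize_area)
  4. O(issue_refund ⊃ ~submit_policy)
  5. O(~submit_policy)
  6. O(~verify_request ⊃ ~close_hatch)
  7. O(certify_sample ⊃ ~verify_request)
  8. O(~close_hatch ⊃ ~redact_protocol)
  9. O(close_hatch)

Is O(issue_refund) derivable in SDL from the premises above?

Premise 4 is O(issue_refund ⊃ ~submit_policy); even if O(~submit_policy) held, inferring O(issue_refund) would be affirming the consequent — invalid.
No other premise forces O(issue_refund). An ideal world satisfying every premise can still have issue_refund false, so O(issue_refund) is not derivable.

No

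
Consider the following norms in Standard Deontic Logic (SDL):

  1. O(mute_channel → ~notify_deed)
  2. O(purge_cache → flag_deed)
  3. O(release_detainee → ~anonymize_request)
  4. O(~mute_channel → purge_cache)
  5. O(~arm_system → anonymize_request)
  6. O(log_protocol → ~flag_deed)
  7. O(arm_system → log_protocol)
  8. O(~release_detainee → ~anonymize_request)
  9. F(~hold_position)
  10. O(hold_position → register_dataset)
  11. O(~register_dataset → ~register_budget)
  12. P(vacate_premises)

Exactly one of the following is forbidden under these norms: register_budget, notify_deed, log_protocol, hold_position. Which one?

Premises 8 and 3 are O(~release_detainee → ~anonymize_request) and O(release_detainee → ~anonymize_request); every ideal world satisfies ~release_detainee or release_detainee, so in either case ~anonymize_request holds — hence O(~anonymize_request).
Premise 5, O(~arm_system → anonymize_request), contraposes to O(~anonymize_request → arm_system); with O(~anonymize_request) we get O(arm_system).
From O(arm_system) and premise 7, O(arm_system → log_protocol), we obtain O(log_protocol).
Premise 6 is O(log_protocol → ~flag_deed); since O(log_protocol), deontic closure gives O(~flag_deed).
The contrapositive of premise 2 (O(purge_cache → flag_deed)) is O(~flag_deed → ~purge_cache), and O(~flag_deed) is already established, so O(~purge_cache).
Premise 4 is O(~mute_channel → purge_cache); contrapositively O(~purge_cache → mute_channel). Since O(~purge_cache) holds, K gives O(mute_channel).
With premise 1, O(mute_channel → ~notify_deed), the K-axiom yields O(~notify_deed).
So O(~notify_deed) holds, i.e. notify_deed is forbidden. None of the other listed options is forbidden under the premises.

notify_deed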